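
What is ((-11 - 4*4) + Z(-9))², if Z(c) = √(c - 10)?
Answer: (27 - I*√19)² ≈ 710.0 - 235.38*I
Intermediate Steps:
Z(c) = √(-10 + c)
((-11 - 4*4) + Z(-9))² = ((-11 - 4*4) + √(-10 - 9))² = ((-11 - 16) + √(-19))² = (-27 + I*√19)²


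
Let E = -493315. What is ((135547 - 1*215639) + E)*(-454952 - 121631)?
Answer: 330616728281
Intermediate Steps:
((135547 - 1*215639) + E)*(-454952 - 121631) = ((135547 - 1*215639) - 493315)*(-454952 - 121631) = ((135547 - 215639) - 493315)*(-576583) = (-80092 - 493315)*(-576583) = -573407*(-576583) = 330616728281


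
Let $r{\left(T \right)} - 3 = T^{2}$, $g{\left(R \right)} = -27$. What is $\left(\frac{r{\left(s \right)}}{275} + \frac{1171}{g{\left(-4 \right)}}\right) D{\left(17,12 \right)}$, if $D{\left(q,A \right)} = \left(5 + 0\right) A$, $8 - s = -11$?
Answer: $- \frac{1248788}{495} \approx -2522.8$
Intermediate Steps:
$s = 19$ ($s = 8 - -11 = 8 + 11 = 19$)
$D{\left(q,A \right)} = 5 A$
$r{\left(T \right)} = 3 + T^{2}$
$\left(\frac{r{\left(s \right)}}{275} + \frac{1171}{g{\left(-4 \right)}}\right) D{\left(17,12 \right)} = \left(\frac{3 + 19^{2}}{275} + \frac{1171}{-27}\right) 5 \cdot 12 = \left(\left(3 + 361\right) \frac{1}{275} + 1171 \left(- \frac{1}{27}\right)\right) 60 = \left(364 \cdot \frac{1}{275} - \frac{1171}{27}\right) 60 = \left(\frac{364}{275} - \frac{1171}{27}\right) 60 = \left(- \frac{312197}{7425}\right) 60 = - \frac{1248788}{495}$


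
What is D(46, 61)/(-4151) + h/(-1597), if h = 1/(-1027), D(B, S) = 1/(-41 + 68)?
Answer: -1528042/183819617163 ≈ -8.3127e-6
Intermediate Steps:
D(B, S) = 1/27
h = -1/1027 ≈ -0.00097371
D(46, 61)/(-4151) + h/(-1597) = (1/27)/(-4151) - 1/1027/(-1597) = (1/27)*(-1/4151) - 1/1027*(-1/1597) = -1/112077 + 1/1640119 = -1528042/183819617163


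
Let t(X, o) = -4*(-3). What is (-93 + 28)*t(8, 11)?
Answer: -780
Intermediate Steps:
t(X, o) = 12
(-93 + 28)*t(8, 11) = (-93 + 28)*12 = -65*12 = -780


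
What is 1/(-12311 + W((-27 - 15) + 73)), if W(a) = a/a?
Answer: -1/12310 ≈ -8.1235e-5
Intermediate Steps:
W(a) = 1
1/(-12311 + W((-27 - 15) + 73)) = 1/(-12311 + 1) = 1/(-12310) = -1/12310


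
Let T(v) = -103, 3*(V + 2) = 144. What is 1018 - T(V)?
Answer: 1121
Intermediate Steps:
V = 46 (V = -2 + (⅓)*144 = -2 + 48 = 46)
1018 - T(V) = 1018 - 1*(-103) = 1018 + 103 = 1121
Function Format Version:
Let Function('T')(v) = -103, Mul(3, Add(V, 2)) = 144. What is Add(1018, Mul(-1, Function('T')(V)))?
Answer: 1121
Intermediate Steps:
V = 46 (V = Add(-2, Mul(Rational(1, 3), 144)) = Add(-2, 48) = 46)
Add(1018, Mul(-1, Function('T')(V))) = Add(1018, Mul(-1, -103)) = Add(1018, 103) = 1121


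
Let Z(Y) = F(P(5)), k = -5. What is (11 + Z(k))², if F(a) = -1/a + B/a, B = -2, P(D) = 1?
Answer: 64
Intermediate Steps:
F(a) = -3/a (F(a) = -1/a - 2/a = -3/a)
Z(Y) = -3 (Z(Y) = -3/1 = -3*1 = -3)
(11 + Z(k))² = (11 - 3)² = 8² = 64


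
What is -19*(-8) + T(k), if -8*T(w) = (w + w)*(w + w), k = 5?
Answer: 279/2 ≈ 139.50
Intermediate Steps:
T(w) = -w²/2 (T(w) = -(w + w)*(w + w)/8 = -2*w*2*w/8 = -w²/2)
-19*(-8) + T(k) = -19*(-8) - ½*5² = 152 - ½*25 = 152 - 25/2 = 279/2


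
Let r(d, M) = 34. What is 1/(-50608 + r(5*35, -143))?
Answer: -1/50574 ≈ -1.9773e-5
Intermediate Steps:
1/(-50608 + r(5*35, -143)) = 1/(-50608 + 34) = 1/(-50574) = -1/50574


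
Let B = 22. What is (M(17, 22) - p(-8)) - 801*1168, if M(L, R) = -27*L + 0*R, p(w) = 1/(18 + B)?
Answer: -37441081/40 ≈ -9.3603e+5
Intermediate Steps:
p(w) = 1/40 (p(w) = 1/(18 + 22) = 1/40)
M(L, R) = -27*L (M(L, R) = -27*L + 0 = -27*L)
(M(17, 22) - p(-8)) - 801*1168 = (-27*17 - 1*1/40) - 801*1168 = (-459 - 1/40) - 935568 = -18361/40 - 935568 = -37441081/40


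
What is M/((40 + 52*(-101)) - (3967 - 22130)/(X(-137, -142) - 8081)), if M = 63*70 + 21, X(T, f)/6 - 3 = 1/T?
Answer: -233078407/274278875 ≈ -0.84979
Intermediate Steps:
X(T, f) = 18 + 6/T
M = 4431 (M = 4410 + 21 = 4431)
M/((40 + 52*(-101)) - (3967 - 22130)/(X(-137, -142) - 8081)) = 4431/((40 + 52*(-101)) - (3967 - 22130)/((18 + 6/(-137)) - 8081)) = 4431/((40 - 5252) - (-18163)/((18 + 6*(-1/137)) - 8081)) = 4431/(-5212 - (-18163)/((18 - 6/137) - 8081)) = 4431/(-5212 - (-18163)/(2460/137 - 8081)) = 4431/(-5212 - (-18163)/(-1104637/137)) = 4431/(-5212 - (-18163)*(-137)/1104637) = 4431/(-5212 - 1*2488331/1104637) = 4431/(-5212 - 2488331/1104637) = 4431/(-5759856375/1104637) = 4431*(-1104637/5759856375) = -233078407/274278875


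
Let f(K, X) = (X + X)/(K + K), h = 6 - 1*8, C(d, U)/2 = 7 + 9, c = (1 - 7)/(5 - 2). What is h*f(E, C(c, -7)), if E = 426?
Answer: -32/213 ≈ -0.15023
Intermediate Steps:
c = -2 (c = -6/3 = -6*1/3 = -2)
C(d, U) = 32 (C(d, U) = 2*(7 + 9) = 2*16 = 32)
h = -2 (h = 6 - 8 = -2)
f(K, X) = X/K (f(K, X) = (2*X)/((2*K)) = (2*X)*(1/(2*K)) = X/K)
h*f(E, C(c, -7)) = -64/426 = -2*16/213 = -32/213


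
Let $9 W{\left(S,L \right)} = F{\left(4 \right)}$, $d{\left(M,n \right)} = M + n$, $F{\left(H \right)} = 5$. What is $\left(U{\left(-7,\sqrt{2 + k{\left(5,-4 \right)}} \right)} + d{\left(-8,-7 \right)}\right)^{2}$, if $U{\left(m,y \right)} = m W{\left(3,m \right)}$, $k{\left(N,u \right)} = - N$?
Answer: $\frac{28900}{81} \approx 356.79$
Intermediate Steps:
$W{\left(S,L \right)} = \frac{5}{9}$ ($W{\left(S,L \right)} = \frac{1}{9} \cdot 5 = \frac{5}{9}$)
$U{\left(m,y \right)} = \frac{5 m}{9}$ ($U{\left(m,y \right)} = m \frac{5}{9} = \frac{5 m}{9}$)
$\left(U{\left(-7,\sqrt{2 + k{\left(5,-4 \right)}} \right)} + d{\left(-8,-7 \right)}\right)^{2} = \left(\frac{5}{9} \left(-7\right) - 15\right)^{2} = \left(- \frac{35}{9} - 15\right)^{2} = \left(- \frac{170}{9}\right)^{2} = \frac{28900}{81}$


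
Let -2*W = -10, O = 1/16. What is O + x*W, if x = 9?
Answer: 721/16 ≈ 45.063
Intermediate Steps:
O = 1/16 ≈ 0.062500
W = 5 (W = -1/2*(-10) = 5)
O + x*W = 1/16 + 9*5 = 1/16 + 45 = 721/16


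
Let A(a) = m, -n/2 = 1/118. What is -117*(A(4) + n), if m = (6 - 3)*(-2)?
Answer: 41535/59 ≈ 703.98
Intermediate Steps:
n = -1/59 (n = -2/118 = -2*1/118 = -1/59 ≈ -0.016949)
m = -6 (m = 3*(-2) = -6)
A(a) = -6
-117*(A(4) + n) = -117*(-6 - 1/59) = -117*(-355/59) = 41535/59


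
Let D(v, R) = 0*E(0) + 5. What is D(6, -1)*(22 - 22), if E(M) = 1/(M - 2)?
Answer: 0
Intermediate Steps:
E(M) = 1/(-2 + M)
D(v, R) = 5 (D(v, R) = 0/(-2 + 0) + 5 = 0/(-2) + 5 = 0*(-1/2) + 5 = 0 + 5 = 5)
D(6, -1)*(22 - 22) = 5*(22 - 22) = 5*0 = 0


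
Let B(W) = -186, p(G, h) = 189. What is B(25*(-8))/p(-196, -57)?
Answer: -62/63 ≈ -0.98413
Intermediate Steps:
B(25*(-8))/p(-196, -57) = -186/189 = -186*1/189 = -62/63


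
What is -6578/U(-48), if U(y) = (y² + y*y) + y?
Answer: -3289/2280 ≈ -1.4425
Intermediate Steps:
U(y) = y + 2*y² (U(y) = (y² + y²) + y = 2*y² + y = y + 2*y²)
-6578/U(-48) = -6578*(-1/(48*(1 + 2*(-48)))) = -6578*(-1/(48*(1 - 96))) = -6578/((-48*(-95))) = -6578/4560 = -6578*1/4560 = -3289/2280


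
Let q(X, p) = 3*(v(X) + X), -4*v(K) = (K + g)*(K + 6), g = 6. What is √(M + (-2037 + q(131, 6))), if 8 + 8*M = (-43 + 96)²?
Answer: I*√245930/4 ≈ 123.98*I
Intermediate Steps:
v(K) = -(6 + K)²/4 (v(K) = -(K + 6)*(K + 6)/4 = -(6 + K)*(6 + K)/4 = -(6 + K)²/4)
q(X, p) = -27 - 6*X - 3*X²/4 (q(X, p) = 3*((-9 - 3*X - X²/4) + X) = 3*(-9 - 2*X - X²/4) = -27 - 6*X - 3*X²/4)
M = 2801/8 (M = -1 + (-43 + 96)²/8 = -1 + (⅛)*53² = -1 + (⅛)*2809 = -1 + 2809/8 = 2801/8 ≈ 350.13)
√(M + (-2037 + q(131, 6))) = √(2801/8 + (-2037 + (-27 - 6*131 - ¾*131²))) = √(2801/8 + (-2037 + (-27 - 786 - ¾*17161))) = √(2801/8 + (-2037 + (-27 - 786 - 51483/4))) = √(2801/8 + (-2037 - 54735/4)) = √(2801/8 - 62883/4) = √(-122965/8) = I*√245930/4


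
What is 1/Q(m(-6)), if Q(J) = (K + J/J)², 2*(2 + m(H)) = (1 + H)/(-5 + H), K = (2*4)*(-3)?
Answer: 1/529 ≈ 0.0018904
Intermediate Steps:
K = -24 (K = 8*(-3) = -24)
m(H) = -2 + (1 + H)/(2*(-5 + H)) (m(H) = -2 + ((1 + H)/(-5 + H))/2 = -2 + (1 + H)/(2*(-5 + H)))
Q(J) = 529 (Q(J) = (-24 + J/J)² = (-24 + 1)² = (-23)² = 529)
1/Q(m(-6)) = 1/529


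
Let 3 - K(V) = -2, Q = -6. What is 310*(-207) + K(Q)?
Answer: -64165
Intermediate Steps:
K(V) = 5 (K(V) = 3 - 1*(-2) = 3 + 2 = 5)
310*(-207) + K(Q) = 310*(-207) + 5 = -64170 + 5 = -64165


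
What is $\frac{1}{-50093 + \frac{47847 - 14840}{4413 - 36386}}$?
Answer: $- \frac{31973}{1601656496} \approx -1.9962 \cdot 10^{-5}$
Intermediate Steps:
$\frac{1}{-50093 + \frac{47847 - 14840}{4413 - 36386}} = \frac{1}{-50093 + \frac{33007}{-31973}} = \frac{1}{-50093 + 33007 \left(- \frac{1}{31973}\right)} = \frac{1}{-50093 - \frac{33007}{31973}} = \frac{1}{- \frac{1601656496}{31973}} = - \frac{31973}{1601656496}$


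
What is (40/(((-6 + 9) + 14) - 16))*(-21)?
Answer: -840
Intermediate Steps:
(40/(((-6 + 9) + 14) - 16))*(-21) = (40/((3 + 14) - 16))*(-21) = (40/(17 - 16))*(-21) = (40/1)*(-21) = (1*40)*(-21) = 40*(-21) = -840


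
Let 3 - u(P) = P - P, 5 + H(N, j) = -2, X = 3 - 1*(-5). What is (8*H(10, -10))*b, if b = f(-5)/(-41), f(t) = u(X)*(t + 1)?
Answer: -672/41 ≈ -16.390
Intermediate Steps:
X = 8 (X = 3 + 5 = 8)
H(N, j) = -7 (H(N, j) = -5 - 2 = -7)
u(P) = 3 (u(P) = 3 - (P - P) = 3 - 1*0 = 3 + 0 = 3)
f(t) = 3 + 3*t (f(t) = 3*(t + 1) = 3*(1 + t) = 3 + 3*t)
b = 12/41 (b = (3 + 3*(-5))/(-41) = (3 - 15)*(-1/41) = -12*(-1/41) = 12/41 ≈ 0.29268)
(8*H(10, -10))*b = (8*(-7))*(12/41) = -56*12/41 = -672/41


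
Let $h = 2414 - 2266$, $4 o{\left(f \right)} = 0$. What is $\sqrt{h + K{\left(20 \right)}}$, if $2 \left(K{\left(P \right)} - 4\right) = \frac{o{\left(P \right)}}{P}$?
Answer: $2 \sqrt{38} \approx 12.329$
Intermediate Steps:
$o{\left(f \right)} = 0$ ($o{\left(f \right)} = \frac{1}{4} \cdot 0 = 0$)
$h = 148$
$K{\left(P \right)} = 4$ ($K{\left(P \right)} = 4 + \frac{0 \frac{1}{P}}{2} = 4 + \frac{1}{2} \cdot 0 = 4 + 0 = 4$)
$\sqrt{h + K{\left(20 \right)}} = \sqrt{148 + 4} = \sqrt{152} = 2 \sqrt{38}$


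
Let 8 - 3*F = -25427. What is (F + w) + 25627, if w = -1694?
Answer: 97234/3 ≈ 32411.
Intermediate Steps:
F = 25435/3 (F = 8/3 - 1/3*(-25427) = 8/3 + 25427/3 = 25435/3 ≈ 8478.3)
(F + w) + 25627 = (25435/3 - 1694) + 25627 = 20353/3 + 25627 = 97234/3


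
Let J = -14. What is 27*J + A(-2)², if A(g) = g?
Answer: -374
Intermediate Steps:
27*J + A(-2)² = 27*(-14) + (-2)² = -378 + 4 = -374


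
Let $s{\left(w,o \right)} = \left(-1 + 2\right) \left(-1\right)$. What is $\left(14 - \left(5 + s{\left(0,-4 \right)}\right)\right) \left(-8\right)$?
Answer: $-80$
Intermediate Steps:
$s{\left(w,o \right)} = -1$ ($s{\left(w,o \right)} = 1 \left(-1\right) = -1$)
$\left(14 - \left(5 + s{\left(0,-4 \right)}\right)\right) \left(-8\right) = \left(14 - 4\right) \left(-8\right) = 10 \left(-8\right) = -80$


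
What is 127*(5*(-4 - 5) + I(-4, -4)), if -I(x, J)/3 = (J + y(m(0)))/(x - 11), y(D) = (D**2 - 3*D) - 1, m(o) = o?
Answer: -5842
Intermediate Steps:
y(D) = -1 + D**2 - 3*D
I(x, J) = -3*(-1 + J)/(-11 + x) (I(x, J) = -3*(J + (-1 + 0**2 - 3*0))/(x - 11) = -3*(J + (-1 + 0 + 0))/(-11 + x) = -3*(J - 1)/(-11 + x) = -3*(-1 + J)/(-11 + x))
127*(5*(-4 - 5) + I(-4, -4)) = 127*(5*(-4 - 5) + 3*(1 - 1*(-4))/(-11 - 4)) = 127*(5*(-9) + 3*(1 + 4)/(-15)) = 127*(-45 + 3*(-1/15)*5) = 127*(-45 - 1) = 127*(-46) = -5842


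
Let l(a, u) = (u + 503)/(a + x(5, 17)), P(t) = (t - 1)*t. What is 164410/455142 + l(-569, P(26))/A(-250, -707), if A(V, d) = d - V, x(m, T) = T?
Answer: 6999917161/19135990248 ≈ 0.36580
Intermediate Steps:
P(t) = t*(-1 + t) (P(t) = (-1 + t)*t = t*(-1 + t))
l(a, u) = (503 + u)/(17 + a) (l(a, u) = (u + 503)/(a + 17) = (503 + u)/(17 + a))
164410/455142 + l(-569, P(26))/A(-250, -707) = 164410/455142 + ((503 + 26*(-1 + 26))/(17 - 569))/(-707 - 1*(-250)) = 164410*(1/455142) + ((503 + 26*25)/(-552))/(-707 + 250) = 82205/227571 - (503 + 650)/552/(-457) = 82205/227571 - 1/552*1153*(-1/457) = 82205/227571 - 1153/552*(-1/457) = 82205/227571 + 1153/252264 = 6999917161/19135990248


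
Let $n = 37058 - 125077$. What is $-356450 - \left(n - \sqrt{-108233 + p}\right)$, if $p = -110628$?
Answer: $-268431 + i \sqrt{218861} \approx -2.6843 \cdot 10^{5} + 467.83 i$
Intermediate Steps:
$n = -88019$
$-356450 - \left(n - \sqrt{-108233 + p}\right) = -356450 - \left(-88019 - \sqrt{-108233 - 110628}\right) = -356450 - \left(-88019 - \sqrt{-218861}\right) = -356450 - \left(-88019 - i \sqrt{218861}\right) = -356450 + \left(88019 + i \sqrt{218861}\right) = -268431 + i \sqrt{218861}$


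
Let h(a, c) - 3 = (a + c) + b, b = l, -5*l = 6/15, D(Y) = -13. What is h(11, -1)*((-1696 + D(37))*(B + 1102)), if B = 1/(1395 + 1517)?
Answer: -70856170527/2912 ≈ -2.4332e+7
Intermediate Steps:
l = -2/25 (l = -6/(5*15) = -1/5*2/5 = -2/25 ≈ -0.080000)
B = 1/2912 ≈ 0.00034341
b = -2/25 ≈ -0.080000
h(a, c) = 73/25 + a + c (h(a, c) = 3 + ((a + c) - 2/25) = 3 + (-2/25 + a + c) = 73/25 + a + c)
h(11, -1)*((-1696 + D(37))*(B + 1102)) = (73/25 + 11 - 1)*((-1696 - 13)*(1/2912 + 1102)) = 323*(-1709*3209025/2912)/25 = (323/25)*(-5484223725/2912) = -70856170527/2912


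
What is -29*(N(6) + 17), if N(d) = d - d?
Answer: -493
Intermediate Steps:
N(d) = 0
-29*(N(6) + 17) = -29*(0 + 17) = -29*17 = -493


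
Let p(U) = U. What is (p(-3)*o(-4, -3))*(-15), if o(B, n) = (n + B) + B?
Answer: -495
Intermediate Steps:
o(B, n) = n + 2*B (o(B, n) = (B + n) + B = n + 2*B)
(p(-3)*o(-4, -3))*(-15) = -3*(-3 + 2*(-4))*(-15) = -3*(-3 - 8)*(-15) = -3*(-11)*(-15) = 33*(-15) = -495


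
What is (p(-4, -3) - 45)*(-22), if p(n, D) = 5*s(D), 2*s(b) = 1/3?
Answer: 2915/3 ≈ 971.67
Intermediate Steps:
s(b) = ⅙ (s(b) = (½)/3 = (½)*(⅓) = ⅙)
p(n, D) = ⅚ (p(n, D) = 5*(⅙) = ⅚)
(p(-4, -3) - 45)*(-22) = (⅚ - 45)*(-22) = -265/6*(-22) = 2915/3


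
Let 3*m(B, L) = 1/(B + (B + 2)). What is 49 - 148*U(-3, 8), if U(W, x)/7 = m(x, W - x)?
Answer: 805/27 ≈ 29.815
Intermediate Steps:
m(B, L) = 1/(3*(2 + 2*B)) (m(B, L) = 1/(3*(B + (B + 2))) = 1/(3*(B + (2 + B))) = 1/(3*(2 + 2*B)))
U(W, x) = 7/(6*(1 + x)) (U(W, x) = 7*(1/(6*(1 + x))) = 7/(6*(1 + x)))
49 - 148*U(-3, 8) = 49 - 518/(3*(1 + 8)) = 49 - 518/(3*9) = 49 - 148*7/54 = 49 - 518/27 = 805/27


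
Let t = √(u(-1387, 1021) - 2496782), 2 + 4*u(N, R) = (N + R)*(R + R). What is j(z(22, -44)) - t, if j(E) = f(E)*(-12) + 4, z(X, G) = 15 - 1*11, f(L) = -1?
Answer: 16 - I*√10734502/2 ≈ 16.0 - 1638.2*I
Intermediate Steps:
z(X, G) = 4 (z(X, G) = 15 - 11 = 4)
u(N, R) = -½ + R*(N + R)/2 (u(N, R) = -½ + ((N + R)*(R + R))/4 = -½ + ((N + R)*(2*R))/4 = -½ + (2*R*(N + R))/4 = -½ + R*(N + R)/2)
j(E) = 16 (j(E) = -1*(-12) + 4 = 12 + 4 = 16)
t = I*√10734502/2 (t = √((-½ + (½)*1021² + (½)*(-1387)*1021) - 2496782) = √((-½ + (½)*1042441 - 1416127/2) - 2496782) = √((-½ + 1042441/2 - 1416127/2) - 2496782) = √(-373687/2 - 2496782) = √(-5367251/2) = I*√10734502/2 ≈ 1638.2*I)
j(z(22, -44)) - t = 16 - I*√10734502/2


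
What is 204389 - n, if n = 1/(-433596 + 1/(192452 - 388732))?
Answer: 17394775788620989/85106222881 ≈ 2.0439e+5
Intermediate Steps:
n = -196280/85106222881 (n = 1/(-433596 + 1/(-196280)) = 1/(-433596 - 1/196280) = 1/(-85106222881/196280) = -196280/85106222881 ≈ -2.3063e-6)
204389 - n = 204389 - 1*(-196280/85106222881) = 204389 + 196280/85106222881 = 17394775788620989/85106222881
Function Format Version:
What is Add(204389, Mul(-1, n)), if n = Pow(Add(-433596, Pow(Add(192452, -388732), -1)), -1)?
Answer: Rational(17394775788620989, 85106222881) ≈ 2.0439e+5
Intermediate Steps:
n = Rational(-196280, 85106222881) (n = Pow(Add(-433596, Pow(-196280, -1)), -1) = Pow(Add(-433596, Rational(-1, 196280)), -1) = Pow(Rational(-85106222881, 196280), -1) = Rational(-196280, 85106222881) ≈ -2.3063e-6)
Add(204389, Mul(-1, n)) = Add(204389, Mul(-1, Rational(-196280, 85106222881))) = Add(204389, Rational(196280, 85106222881)) = Rational(17394775788620989, 85106222881)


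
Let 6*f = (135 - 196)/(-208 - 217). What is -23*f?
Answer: -1403/2550 ≈ -0.55020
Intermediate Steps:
f = 61/2550 (f = ((135 - 196)/(-208 - 217))/6 = (-61/(-425))/6 = (-61*(-1/425))/6 = (⅙)*(61/425) = 61/2550 ≈ 0.023922)
-23*f = -23*61/2550 = -1403/2550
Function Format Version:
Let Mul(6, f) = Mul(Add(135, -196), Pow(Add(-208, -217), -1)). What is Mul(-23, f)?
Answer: Rational(-1403, 2550) ≈ -0.55020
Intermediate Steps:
f = Rational(61, 2550) (f = Mul(Rational(1, 6), Mul(Add(135, -196), Pow(Add(-208, -217), -1))) = Mul(Rational(1, 6), Mul(-61, Pow(-425, -1))) = Mul(Rational(1, 6), Mul(-61, Rational(-1, 425))) = Mul(Rational(1, 6), Rational(61, 425)) = Rational(61, 2550) ≈ 0.023922)
Mul(-23, f) = Mul(-23, Rational(61, 2550)) = Rational(-1403, 2550)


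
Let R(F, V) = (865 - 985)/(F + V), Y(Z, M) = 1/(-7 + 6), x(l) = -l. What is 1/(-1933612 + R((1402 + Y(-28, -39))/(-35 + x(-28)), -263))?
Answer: -1621/3134384632 ≈ -5.1717e-7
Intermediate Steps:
Y(Z, M) = -1 (Y(Z, M) = 1/(-1) = -1)
R(F, V) = -120/(F + V)
1/(-1933612 + R((1402 + Y(-28, -39))/(-35 + x(-28)), -263)) = 1/(-1933612 - 120/((1402 - 1)/(-35 - 1*(-28)) - 263)) = 1/(-1933612 - 120/(1401/(-35 + 28) - 263)) = 1/(-1933612 - 120/(1401/(-7) - 263)) = 1/(-1933612 - 120/(1401*(-⅐) - 263)) = 1/(-1933612 - 120/(-1401/7 - 263)) = 1/(-1933612 - 120/(-3242/7)) = 1/(-1933612 - 120*(-7/3242)) = 1/(-1933612 + 420/1621) = 1/(-3134384632/1621) = -1621/3134384632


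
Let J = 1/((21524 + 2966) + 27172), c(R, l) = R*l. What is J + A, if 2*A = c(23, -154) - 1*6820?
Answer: -267660821/51662 ≈ -5181.0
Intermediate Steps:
J = 1/51662 (J = 1/(24490 + 27172) = 1/51662 ≈ 1.9357e-5)
A = -5181 (A = (23*(-154) - 1*6820)/2 = (-3542 - 6820)/2 = (½)*(-10362) = -5181)
J + A = 1/51662 - 5181 = -267660821/51662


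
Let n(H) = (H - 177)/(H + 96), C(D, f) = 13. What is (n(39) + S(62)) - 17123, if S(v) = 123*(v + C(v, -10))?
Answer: -355456/45 ≈ -7899.0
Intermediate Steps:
n(H) = (-177 + H)/(96 + H)
S(v) = 1599 + 123*v (S(v) = 123*(v + 13) = 123*(13 + v) = 1599 + 123*v)
(n(39) + S(62)) - 17123 = ((-177 + 39)/(96 + 39) + (1599 + 123*62)) - 17123 = (-138/135 + (1599 + 7626)) - 17123 = ((1/135)*(-138) + 9225) - 17123 = (-46/45 + 9225) - 17123 = 415079/45 - 17123 = -355456/45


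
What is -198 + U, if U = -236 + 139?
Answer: -295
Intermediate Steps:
U = -97
-198 + U = -198 - 97 = -295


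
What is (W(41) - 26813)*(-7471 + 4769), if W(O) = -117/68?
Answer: 2463414751/34 ≈ 7.2453e+7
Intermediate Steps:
W(O) = -117/68 (W(O) = -117*1/68 = -117/68)
(W(41) - 26813)*(-7471 + 4769) = (-117/68 - 26813)*(-7471 + 4769) = -1823401/68*(-2702) = 2463414751/34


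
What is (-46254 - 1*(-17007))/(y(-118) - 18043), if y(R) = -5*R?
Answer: 29247/17453 ≈ 1.6758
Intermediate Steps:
(-46254 - 1*(-17007))/(y(-118) - 18043) = (-46254 - 1*(-17007))/(-5*(-118) - 18043) = (-46254 + 17007)/(590 - 18043) = -29247/(-17453) = -29247*(-1/17453) = 29247/17453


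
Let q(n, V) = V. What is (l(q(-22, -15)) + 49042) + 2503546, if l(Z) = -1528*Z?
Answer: 2575508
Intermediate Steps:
(l(q(-22, -15)) + 49042) + 2503546 = (-1528*(-15) + 49042) + 2503546 = (22920 + 49042) + 2503546 = 71962 + 2503546 = 2575508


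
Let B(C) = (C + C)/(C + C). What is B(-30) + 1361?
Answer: 1362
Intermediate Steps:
B(C) = 1 (B(C) = (2*C)/((2*C)) = (2*C)*(1/(2*C)) = 1)
B(-30) + 1361 = 1 + 1361 = 1362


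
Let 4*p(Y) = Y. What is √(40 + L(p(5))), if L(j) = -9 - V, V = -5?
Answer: 6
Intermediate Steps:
p(Y) = Y/4
L(j) = -4 (L(j) = -9 - 1*(-5) = -9 + 5 = -4)
√(40 + L(p(5))) = √(40 - 4) = √36 = 6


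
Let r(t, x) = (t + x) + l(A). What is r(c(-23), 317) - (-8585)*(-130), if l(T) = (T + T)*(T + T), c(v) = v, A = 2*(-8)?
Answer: -1114732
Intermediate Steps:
A = -16
l(T) = 4*T**2 (l(T) = (2*T)*(2*T) = 4*T**2)
r(t, x) = 1024 + t + x (r(t, x) = (t + x) + 4*(-16)**2 = (t + x) + 4*256 = (t + x) + 1024 = 1024 + t + x)
r(c(-23), 317) - (-8585)*(-130) = (1024 - 23 + 317) - (-8585)*(-130) = 1318 - 1*1116050 = 1318 - 1116050 = -1114732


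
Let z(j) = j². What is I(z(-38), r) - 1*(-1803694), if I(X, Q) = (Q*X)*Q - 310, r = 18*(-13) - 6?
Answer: 84977784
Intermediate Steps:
r = -240 (r = -234 - 6 = -240)
I(X, Q) = -310 + X*Q² (I(X, Q) = X*Q² - 310 = -310 + X*Q²)
I(z(-38), r) - 1*(-1803694) = (-310 + (-38)²*(-240)²) - 1*(-1803694) = (-310 + 1444*57600) + 1803694 = (-310 + 83174400) + 1803694 = 83174090 + 1803694 = 84977784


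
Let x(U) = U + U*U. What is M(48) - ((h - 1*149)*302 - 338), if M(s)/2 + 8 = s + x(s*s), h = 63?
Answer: 10647830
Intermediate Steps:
x(U) = U + U²
M(s) = -16 + 2*s + 2*s²*(1 + s²) (M(s) = -16 + 2*(s + (s*s)*(1 + s*s)) = -16 + 2*(s + s²*(1 + s²)) = -16 + (2*s + 2*s²*(1 + s²)) = -16 + 2*s + 2*s²*(1 + s²))
M(48) - ((h - 1*149)*302 - 338) = (-16 + 2*48 + 2*48² + 2*48⁴) - ((63 - 1*149)*302 - 338) = (-16 + 96 + 2*2304 + 2*5308416) - ((63 - 149)*302 - 338) = (-16 + 96 + 4608 + 10616832) - (-86*302 - 338) = 10621520 - (-25972 - 338) = 10621520 - 1*(-26310) = 10621520 + 26310 = 10647830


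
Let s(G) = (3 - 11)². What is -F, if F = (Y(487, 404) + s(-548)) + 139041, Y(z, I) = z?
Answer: -139592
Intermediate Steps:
s(G) = 64 (s(G) = (-8)² = 64)
F = 139592 (F = (487 + 64) + 139041 = 551 + 139041 = 139592)
-F = -1*139592 = -139592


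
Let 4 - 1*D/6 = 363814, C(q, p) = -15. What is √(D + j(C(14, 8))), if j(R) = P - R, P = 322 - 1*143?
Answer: I*√2182666 ≈ 1477.4*I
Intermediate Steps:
P = 179 (P = 322 - 143 = 179)
j(R) = 179 - R
D = -2182860 (D = 24 - 6*363814 = 24 - 2182884 = -2182860)
√(D + j(C(14, 8))) = √(-2182860 + (179 - 1*(-15))) = √(-2182860 + (179 + 15)) = √(-2182860 + 194) = √(-2182666) = I*√2182666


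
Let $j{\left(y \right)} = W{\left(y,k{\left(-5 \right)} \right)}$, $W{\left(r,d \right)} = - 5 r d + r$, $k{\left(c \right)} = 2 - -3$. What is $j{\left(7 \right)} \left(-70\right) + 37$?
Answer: $11797$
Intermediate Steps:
$k{\left(c \right)} = 5$ ($k{\left(c \right)} = 2 + 3 = 5$)
$W{\left(r,d \right)} = r - 5 d r$ ($W{\left(r,d \right)} = - 5 d r + r = r - 5 d r$)
$j{\left(y \right)} = - 24 y$ ($j{\left(y \right)} = y \left(1 - 25\right) = y \left(-24\right) = - 24 y$)
$j{\left(7 \right)} \left(-70\right) + 37 = \left(-24\right) 7 \left(-70\right) + 37 = \left(-168\right) \left(-70\right) + 37 = 11760 + 37 = 11797$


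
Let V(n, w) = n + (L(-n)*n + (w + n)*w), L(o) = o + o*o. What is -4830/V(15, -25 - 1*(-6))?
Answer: -690/463 ≈ -1.4903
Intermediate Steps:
L(o) = o + o²
V(n, w) = n + w*(n + w) - n²*(1 - n) (V(n, w) = n + (((-n)*(1 - n))*n + (w + n)*w) = n + ((-n*(1 - n))*n + (n + w)*w) = n + (-n²*(1 - n) + w*(n + w)) = n + (w*(n + w) - n²*(1 - n)) = n + w*(n + w) - n²*(1 - n))
-4830/V(15, -25 - 1*(-6)) = -4830/(15 + (-25 - 1*(-6))² + 15*(-25 - 1*(-6)) + 15²*(-1 + 15)) = -4830/(15 + (-25 + 6)² + 15*(-25 + 6) + 225*14) = -4830/(15 + (-19)² + 15*(-19) + 3150) = -4830/(15 + 361 - 285 + 3150) = -4830/3241 = -4830*1/3241 = -690/463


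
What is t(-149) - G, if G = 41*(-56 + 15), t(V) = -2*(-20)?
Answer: 1721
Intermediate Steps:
t(V) = 40
G = -1681 (G = 41*(-41) = -1681)
t(-149) - G = 40 - 1*(-1681) = 40 + 1681 = 1721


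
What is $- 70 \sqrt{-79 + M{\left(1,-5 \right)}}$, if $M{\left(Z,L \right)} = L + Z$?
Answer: $- 70 i \sqrt{83} \approx - 637.73 i$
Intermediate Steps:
$- 70 \sqrt{-79 + M{\left(1,-5 \right)}} = - 70 \sqrt{-79 + \left(-5 + 1\right)} = - 70 \sqrt{-79 - 4} = - 70 \sqrt{-83} = - 70 i \sqrt{83}$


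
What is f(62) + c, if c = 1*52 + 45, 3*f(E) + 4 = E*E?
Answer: 1377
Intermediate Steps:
f(E) = -4/3 + E²/3 (f(E) = -4/3 + (E*E)/3 = -4/3 + E²/3)
c = 97 (c = 52 + 45 = 97)
f(62) + c = (-4/3 + (⅓)*62²) + 97 = (-4/3 + (⅓)*3844) + 97 = (-4/3 + 3844/3) + 97 = 1280 + 97 = 1377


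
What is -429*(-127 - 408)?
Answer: 229515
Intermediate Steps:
-429*(-127 - 408) = -429*(-535) = 229515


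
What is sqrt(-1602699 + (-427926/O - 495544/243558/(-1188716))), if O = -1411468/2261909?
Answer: I*sqrt(1356327341728904940767412216078218198)/1216220352114414 ≈ 957.57*I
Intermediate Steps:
O = -1411468/2261909 (O = -1411468*1/2261909 = -1411468/2261909 ≈ -0.62402)
sqrt(-1602699 + (-427926/O - 495544/243558/(-1188716))) = sqrt(-1602699 + (-427926/(-1411468/2261909) - 495544/243558/(-1188716))) = sqrt(-1602699 + (-427926*(-2261909/1411468) - 495544*1/243558*(-1/1188716))) = sqrt(-1602699 + (483964835367/705734 - 35396/17397*(-1/1188716))) = sqrt(-1602699 + (483964835367/705734 + 8849/5170023063)) = sqrt(-1602699 + 2502109360534633109287/3648661056343242) = sqrt(-3345596065805624500871/3648661056343242) = I*sqrt(1356327341728904940767412216078218198)/1216220352114414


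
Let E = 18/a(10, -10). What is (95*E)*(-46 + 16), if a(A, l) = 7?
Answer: -51300/7 ≈ -7328.6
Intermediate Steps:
E = 18/7 ≈ 2.5714
(95*E)*(-46 + 16) = (95*(18/7))*(-46 + 16) = (1710/7)*(-30) = -51300/7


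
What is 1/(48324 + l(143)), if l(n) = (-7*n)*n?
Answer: -1/94819 ≈ -1.0546e-5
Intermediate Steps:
l(n) = -7*n**2
1/(48324 + l(143)) = 1/(48324 - 7*143**2) = 1/(48324 - 7*20449) = 1/(48324 - 143143) = 1/(-94819) = -1/94819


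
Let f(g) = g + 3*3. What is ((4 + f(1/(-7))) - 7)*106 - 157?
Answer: 3247/7 ≈ 463.86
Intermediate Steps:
f(g) = 9 + g (f(g) = g + 9 = 9 + g)
((4 + f(1/(-7))) - 7)*106 - 157 = ((4 + (9 + 1/(-7))) - 7)*106 - 157 = ((4 + (9 - ⅐)) - 7)*106 - 157 = ((4 + 62/7) - 7)*106 - 157 = (90/7 - 7)*106 - 157 = (41/7)*106 - 157 = 4346/7 - 157 = 3247/7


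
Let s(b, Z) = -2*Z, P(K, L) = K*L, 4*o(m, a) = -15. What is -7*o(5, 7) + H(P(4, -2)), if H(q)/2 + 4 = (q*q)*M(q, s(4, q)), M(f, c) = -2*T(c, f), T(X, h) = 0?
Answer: 73/4 ≈ 18.250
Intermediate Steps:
o(m, a) = -15/4 (o(m, a) = (¼)*(-15) = -15/4)
M(f, c) = 0 (M(f, c) = -2*0 = 0)
H(q) = -8 (H(q) = -8 + 2*((q*q)*0) = -8 + 2*(q²*0) = -8 + 2*0 = -8 + 0 = -8)
-7*o(5, 7) + H(P(4, -2)) = -7*(-15/4) - 8 = 105/4 - 8 = 73/4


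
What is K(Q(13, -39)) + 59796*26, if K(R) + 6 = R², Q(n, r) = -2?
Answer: 1554694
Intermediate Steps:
K(R) = -6 + R²
K(Q(13, -39)) + 59796*26 = (-6 + (-2)²) + 59796*26 = (-6 + 4) + 1554696 = -2 + 1554696 = 1554694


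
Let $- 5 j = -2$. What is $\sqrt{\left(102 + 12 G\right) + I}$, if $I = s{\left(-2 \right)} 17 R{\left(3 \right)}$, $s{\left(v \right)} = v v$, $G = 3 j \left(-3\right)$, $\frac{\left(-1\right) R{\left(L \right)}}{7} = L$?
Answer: $\frac{i \sqrt{34230}}{5} \approx 37.003 i$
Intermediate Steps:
$j = \frac{2}{5}$ ($j = \left(- \frac{1}{5}\right) \left(-2\right) = \frac{2}{5} \approx 0.4$)
$R{\left(L \right)} = - 7 L$
$G = - \frac{18}{5}$ ($G = 3 \cdot \frac{2}{5} \left(-3\right) = \frac{6}{5} \left(-3\right) = - \frac{18}{5} \approx -3.6$)
$s{\left(v \right)} = v^{2}$
$I = -1428$ ($I = \left(-2\right)^{2} \cdot 17 \left(\left(-7\right) 3\right) = 4 \cdot 17 \left(-21\right) = 68 \left(-21\right) = -1428$)
$\sqrt{\left(102 + 12 G\right) + I} = \sqrt{\left(102 + 12 \left(- \frac{18}{5}\right)\right) - 1428} = \sqrt{\left(102 - \frac{216}{5}\right) - 1428} = \sqrt{\frac{294}{5} - 1428} = \sqrt{- \frac{6846}{5}} = \frac{i \sqrt{34230}}{5}$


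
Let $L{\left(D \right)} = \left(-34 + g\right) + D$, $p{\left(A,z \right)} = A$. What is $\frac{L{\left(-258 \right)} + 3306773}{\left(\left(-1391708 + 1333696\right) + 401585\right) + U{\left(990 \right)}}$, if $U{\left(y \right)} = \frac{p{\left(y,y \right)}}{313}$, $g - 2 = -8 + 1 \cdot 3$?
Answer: $\frac{1034927614}{107539339} \approx 9.6237$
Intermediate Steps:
$g = -3$ ($g = 2 + \left(-8 + 1 \cdot 3\right) = 2 + \left(-8 + 3\right) = 2 - 5 = -3$)
$U{\left(y \right)} = \frac{y}{313}$
$L{\left(D \right)} = -37 + D$ ($L{\left(D \right)} = \left(-34 - 3\right) + D = -37 + D$)
$\frac{L{\left(-258 \right)} + 3306773}{\left(\left(-1391708 + 1333696\right) + 401585\right) + U{\left(990 \right)}} = \frac{\left(-37 - 258\right) + 3306773}{\left(\left(-1391708 + 1333696\right) + 401585\right) + \frac{1}{313} \cdot 990} = \frac{-295 + 3306773}{\left(-58012 + 401585\right) + \frac{990}{313}} = \frac{3306478}{343573 + \frac{990}{313}} = \frac{3306478}{\frac{107539339}{313}} = 3306478 \cdot \frac{313}{107539339} = \frac{1034927614}{107539339}$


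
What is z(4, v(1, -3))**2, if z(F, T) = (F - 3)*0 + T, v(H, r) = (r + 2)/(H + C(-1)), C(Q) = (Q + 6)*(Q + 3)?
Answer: 1/121 ≈ 0.0082645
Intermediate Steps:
C(Q) = (3 + Q)*(6 + Q) (C(Q) = (6 + Q)*(3 + Q) = (3 + Q)*(6 + Q))
v(H, r) = (2 + r)/(10 + H) (v(H, r) = (r + 2)/(H + (18 + (-1)**2 + 9*(-1))) = (2 + r)/(H + (18 + 1 - 9)) = (2 + r)/(H + 10) = (2 + r)/(10 + H))
z(F, T) = T (z(F, T) = (-3 + F)*0 + T = 0 + T = T)
z(4, v(1, -3))**2 = ((2 - 3)/(10 + 1))**2 = (-1/11)**2 = 1/121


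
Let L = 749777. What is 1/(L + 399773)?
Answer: 1/1149550 ≈ 8.6991e-7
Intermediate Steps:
1/(L + 399773) = 1/(749777 + 399773) = 1/1149550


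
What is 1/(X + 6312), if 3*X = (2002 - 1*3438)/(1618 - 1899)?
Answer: 843/5322452 ≈ 0.00015839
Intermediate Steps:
X = 1436/843 (X = ((2002 - 1*3438)/(1618 - 1899))/3 = ((2002 - 3438)/(-281))/3 = (-1436*(-1/281))/3 = (⅓)*(1436/281) = 1436/843 ≈ 1.7034)
1/(X + 6312) = 1/(1436/843 + 6312) = 1/(5322452/843) = 843/5322452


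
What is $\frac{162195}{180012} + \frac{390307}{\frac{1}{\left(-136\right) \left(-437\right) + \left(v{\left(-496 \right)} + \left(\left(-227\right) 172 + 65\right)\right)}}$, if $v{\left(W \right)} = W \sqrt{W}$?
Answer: $\frac{479008876110349}{60004} - 774369088 i \sqrt{31} \approx 7.9829 \cdot 10^{9} - 4.3115 \cdot 10^{9} i$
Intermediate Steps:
$v{\left(W \right)} = W^{\frac{3}{2}}$
$\frac{162195}{180012} + \frac{390307}{\frac{1}{\left(-136\right) \left(-437\right) + \left(v{\left(-496 \right)} + \left(\left(-227\right) 172 + 65\right)\right)}} = \frac{162195}{180012} + \frac{390307}{\frac{1}{\left(-136\right) \left(-437\right) + \left(\left(-496\right)^{\frac{3}{2}} + \left(\left(-227\right) 172 + 65\right)\right)}} = 162195 \cdot \frac{1}{180012} + \frac{390307}{\frac{1}{59432 + \left(- 1984 i \sqrt{31} + \left(-39044 + 65\right)\right)}} = \frac{54065}{60004} + \frac{390307}{\frac{1}{59432 - \left(38979 + 1984 i \sqrt{31}\right)}} = \frac{54065}{60004} + \frac{390307}{\frac{1}{20453 - 1984 i \sqrt{31}}} = \frac{54065}{60004} + 390307 \left(20453 - 1984 i \sqrt{31}\right) = \frac{54065}{60004} + \left(7982949071 - 774369088 i \sqrt{31}\right) = \frac{479008876110349}{60004} - 774369088 i \sqrt{31}$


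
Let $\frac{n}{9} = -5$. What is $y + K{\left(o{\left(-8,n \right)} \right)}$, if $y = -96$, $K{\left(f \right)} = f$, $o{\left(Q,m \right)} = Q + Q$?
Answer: $-112$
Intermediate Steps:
$n = -45$ ($n = 9 \left(-5\right) = -45$)
$o{\left(Q,m \right)} = 2 Q$
$y + K{\left(o{\left(-8,n \right)} \right)} = -96 + 2 \left(-8\right) = -96 - 16 = -112$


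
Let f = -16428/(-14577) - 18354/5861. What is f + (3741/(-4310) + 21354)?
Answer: 2620696348641901/122742761690 ≈ 21351.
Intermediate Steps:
f = -57087250/28478599 (f = -16428*(-1/14577) - 18354*1/5861 = 5476/4859 - 18354/5861 = -57087250/28478599 ≈ -2.0046)
f + (3741/(-4310) + 21354) = -57087250/28478599 + (3741/(-4310) + 21354) = -57087250/28478599 + (3741*(-1/4310) + 21354) = -57087250/28478599 + (-3741/4310 + 21354) = -57087250/28478599 + 92031999/4310 = 2620696348641901/122742761690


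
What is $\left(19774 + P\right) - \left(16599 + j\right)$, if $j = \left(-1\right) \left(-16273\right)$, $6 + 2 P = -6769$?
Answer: $- \frac{32971}{2} \approx -16486.0$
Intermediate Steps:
$P = - \frac{6775}{2}$ ($P = -3 + \frac{1}{2} \left(-6769\right) = -3 - \frac{6769}{2} = - \frac{6775}{2} \approx -3387.5$)
$j = 16273$
$\left(19774 + P\right) - \left(16599 + j\right) = \left(19774 - \frac{6775}{2}\right) - 32872 = \frac{32773}{2} - 32872 = - \frac{32971}{2}$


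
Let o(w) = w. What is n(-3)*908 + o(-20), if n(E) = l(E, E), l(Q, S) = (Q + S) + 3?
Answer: -2744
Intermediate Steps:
l(Q, S) = 3 + Q + S
n(E) = 3 + 2*E (n(E) = 3 + E + E = 3 + 2*E)
n(-3)*908 + o(-20) = (3 + 2*(-3))*908 - 20 = (3 - 6)*908 - 20 = -3*908 - 20 = -2724 - 20 = -2744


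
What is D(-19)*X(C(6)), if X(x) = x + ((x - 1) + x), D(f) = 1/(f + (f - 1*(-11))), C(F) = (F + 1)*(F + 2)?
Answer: -167/27 ≈ -6.1852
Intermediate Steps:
C(F) = (1 + F)*(2 + F)
D(f) = 1/(11 + 2*f) (D(f) = 1/(f + (f + 11)) = 1/(f + (11 + f)) = 1/(11 + 2*f))
X(x) = -1 + 3*x (X(x) = x + ((-1 + x) + x) = x + (-1 + 2*x) = -1 + 3*x)
D(-19)*X(C(6)) = (-1 + 3*(2 + 6**2 + 3*6))/(11 + 2*(-19)) = (-1 + 3*(2 + 36 + 18))/(11 - 38) = (-1 + 3*56)/(-27) = -(-1 + 168)/27 = -1/27*167 = -167/27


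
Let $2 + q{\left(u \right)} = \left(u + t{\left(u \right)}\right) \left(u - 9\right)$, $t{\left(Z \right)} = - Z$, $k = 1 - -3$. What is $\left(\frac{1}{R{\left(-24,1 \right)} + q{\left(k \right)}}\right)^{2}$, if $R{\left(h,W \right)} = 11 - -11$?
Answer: $\frac{1}{400} \approx 0.0025$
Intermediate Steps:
$R{\left(h,W \right)} = 22$ ($R{\left(h,W \right)} = 11 + 11 = 22$)
$k = 4$ ($k = 1 + 3 = 4$)
$q{\left(u \right)} = -2$ ($q{\left(u \right)} = -2 + \left(u - u\right) \left(u - 9\right) = -2 + 0 \left(-9 + u\right) = -2 + 0 = -2$)
$\left(\frac{1}{R{\left(-24,1 \right)} + q{\left(k \right)}}\right)^{2} = \left(\frac{1}{22 - 2}\right)^{2} = \left(\frac{1}{20}\right)^{2} = \frac{1}{400}$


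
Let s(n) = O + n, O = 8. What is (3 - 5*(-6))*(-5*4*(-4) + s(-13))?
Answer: 2475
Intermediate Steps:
s(n) = 8 + n
(3 - 5*(-6))*(-5*4*(-4) + s(-13)) = (3 - 5*(-6))*(-5*4*(-4) + (8 - 13)) = (3 + 30)*(-20*(-4) - 5) = 33*(80 - 5) = 33*75 = 2475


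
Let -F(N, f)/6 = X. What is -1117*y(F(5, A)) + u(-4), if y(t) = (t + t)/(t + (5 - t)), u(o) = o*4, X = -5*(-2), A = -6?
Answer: 26792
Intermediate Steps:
X = 10
F(N, f) = -60 (F(N, f) = -6*10 = -60)
u(o) = 4*o
y(t) = 2*t/5 (y(t) = (2*t)/5 = (2*t)*(⅕) = 2*t/5)
-1117*y(F(5, A)) + u(-4) = -2234*(-60)/5 + 4*(-4) = -1117*(-24) - 16 = 26808 - 16 = 26792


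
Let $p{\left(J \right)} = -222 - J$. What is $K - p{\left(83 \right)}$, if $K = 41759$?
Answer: $42064$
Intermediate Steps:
$K - p{\left(83 \right)} = 41759 - \left(-222 - 83\right) = 41759 - -305 = 41759 + 305 = 42064$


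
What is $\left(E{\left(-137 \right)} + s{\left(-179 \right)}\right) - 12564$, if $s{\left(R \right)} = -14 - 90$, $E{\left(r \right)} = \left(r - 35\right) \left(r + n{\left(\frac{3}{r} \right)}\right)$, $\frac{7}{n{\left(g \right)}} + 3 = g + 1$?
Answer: $\frac{3183140}{277} \approx 11491.0$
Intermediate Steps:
$n{\left(g \right)} = \frac{7}{-2 + g}$ ($n{\left(g \right)} = \frac{7}{-3 + \left(g + 1\right)} = \frac{7}{-3 + \left(1 + g\right)} = \frac{7}{-2 + g}$)
$E{\left(r \right)} = \left(-35 + r\right) \left(r + \frac{7}{-2 + \frac{3}{r}}\right)$ ($E{\left(r \right)} = \left(r - 35\right) \left(r + \frac{7}{-2 + \frac{3}{r}}\right) = \left(-35 + r\right) \left(r + \frac{7}{-2 + \frac{3}{r}}\right)$)
$s{\left(R \right)} = -104$ ($s{\left(R \right)} = -14 - 90 = -104$)
$\left(E{\left(-137 \right)} + s{\left(-179 \right)}\right) - 12564 = \left(2 \left(-137\right) \frac{1}{-3 + 2 \left(-137\right)} \left(175 + \left(-137\right)^{2} - -5480\right) - 104\right) - 12564 = \left(2 \left(-137\right) \frac{1}{-3 - 274} \left(175 + 18769 + 5480\right) - 104\right) - 12564 = \left(2 \left(-137\right) \frac{1}{-277} \cdot 24424 - 104\right) - 12564 = \left(2 \left(-137\right) \left(- \frac{1}{277}\right) 24424 - 104\right) - 12564 = \left(\frac{6692176}{277} - 104\right) - 12564 = \frac{6663368}{277} - 12564 = \frac{3183140}{277}$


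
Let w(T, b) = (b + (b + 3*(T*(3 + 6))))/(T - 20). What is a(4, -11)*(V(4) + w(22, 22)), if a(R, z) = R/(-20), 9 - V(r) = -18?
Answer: -346/5 ≈ -69.200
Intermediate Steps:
V(r) = 27 (V(r) = 9 - 1*(-18) = 9 + 18 = 27)
w(T, b) = (2*b + 27*T)/(-20 + T) (w(T, b) = (b + (b + 3*(T*9)))/(-20 + T) = (b + (b + 3*(9*T)))/(-20 + T) = (b + (b + 27*T))/(-20 + T) = (2*b + 27*T)/(-20 + T))
a(R, z) = -R/20 (a(R, z) = R*(-1/20) = -R/20)
a(4, -11)*(V(4) + w(22, 22)) = (-1/20*4)*(27 + (2*22 + 27*22)/(-20 + 22)) = -(27 + (44 + 594)/2)/5 = -(27 + (½)*638)/5 = -(27 + 319)/5 = -⅕*346 = -346/5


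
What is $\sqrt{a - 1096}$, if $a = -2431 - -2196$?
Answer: $11 i \sqrt{11} \approx 36.483 i$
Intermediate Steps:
$a = -235$ ($a = -2431 + 2196 = -235$)
$\sqrt{a - 1096} = \sqrt{-235 - 1096} = \sqrt{-1331} = 11 i \sqrt{11}$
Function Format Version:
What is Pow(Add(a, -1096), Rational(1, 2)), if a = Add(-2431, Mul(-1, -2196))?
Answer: Mul(11, I, Pow(11, Rational(1, 2))) ≈ Mul(36.483, I)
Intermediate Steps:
a = -235 (a = Add(-2431, 2196) = -235)
Pow(Add(a, -1096), Rational(1, 2)) = Pow(Add(-235, -1096), Rational(1, 2)) = Pow(-1331, Rational(1, 2)) = Mul(11, I, Pow(11, Rational(1, 2)))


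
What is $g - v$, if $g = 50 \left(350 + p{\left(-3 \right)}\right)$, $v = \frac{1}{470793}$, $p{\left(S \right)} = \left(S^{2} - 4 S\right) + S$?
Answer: $\frac{8662591199}{470793} \approx 18400.0$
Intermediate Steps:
$p{\left(S \right)} = S^{2} - 3 S$
$v = \frac{1}{470793} \approx 2.1241 \cdot 10^{-6}$
$g = 18400$ ($g = 50 \left(350 - 3 \left(-3 - 3\right)\right) = 50 \left(350 - -18\right) = 50 \left(350 + 18\right) = 50 \cdot 368 = 18400$)
$g - v = 18400 - \frac{1}{470793} = \frac{8662591199}{470793}$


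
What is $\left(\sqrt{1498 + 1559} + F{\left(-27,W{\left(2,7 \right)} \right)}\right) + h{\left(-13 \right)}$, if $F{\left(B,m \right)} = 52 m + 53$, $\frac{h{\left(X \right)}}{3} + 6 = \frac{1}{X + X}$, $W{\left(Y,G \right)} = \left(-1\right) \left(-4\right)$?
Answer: $\frac{6315}{26} + \sqrt{3057} \approx 298.17$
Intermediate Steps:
$W{\left(Y,G \right)} = 4$
$h{\left(X \right)} = -18 + \frac{3}{2 X}$ ($h{\left(X \right)} = -18 + \frac{3}{X + X} = -18 + \frac{3}{2 X}$)
$F{\left(B,m \right)} = 53 + 52 m$
$\left(\sqrt{1498 + 1559} + F{\left(-27,W{\left(2,7 \right)} \right)}\right) + h{\left(-13 \right)} = \left(\sqrt{1498 + 1559} + \left(53 + 52 \cdot 4\right)\right) - \left(18 - \frac{3}{2 \left(-13\right)}\right) = \left(\sqrt{3057} + \left(53 + 208\right)\right) + \left(-18 + \frac{3}{2} \left(- \frac{1}{13}\right)\right) = \left(\sqrt{3057} + 261\right) - \frac{471}{26} = \left(261 + \sqrt{3057}\right) - \frac{471}{26} = \frac{6315}{26} + \sqrt{3057}$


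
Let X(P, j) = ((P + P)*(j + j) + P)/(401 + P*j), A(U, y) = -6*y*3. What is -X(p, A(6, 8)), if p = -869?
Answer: -499675/125537 ≈ -3.9803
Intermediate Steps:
A(U, y) = -18*y
X(P, j) = (P + 4*P*j)/(401 + P*j) (X(P, j) = ((2*P)*(2*j) + P)/(401 + P*j) = (4*P*j + P)/(401 + P*j) = (P + 4*P*j)/(401 + P*j))
-X(p, A(6, 8)) = -(-869)*(1 + 4*(-18*8))/(401 - (-15642)*8) = -(-869)*(1 + 4*(-144))/(401 - 869*(-144)) = -(-869)*(1 - 576)/(401 + 125136) = -(-869)*(-575)/125537 = -1*499675/125537 = -499675/125537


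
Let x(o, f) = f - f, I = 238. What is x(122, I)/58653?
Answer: 0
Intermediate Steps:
x(o, f) = 0
x(122, I)/58653 = 0/58653 = 0*(1/58653) = 0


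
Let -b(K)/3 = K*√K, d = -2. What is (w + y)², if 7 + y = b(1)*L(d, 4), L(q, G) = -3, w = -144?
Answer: 20164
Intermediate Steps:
b(K) = -3*K^(3/2) (b(K) = -3*K*√K = -3*K^(3/2))
y = 2 (y = -7 - 3*1^(3/2)*(-3) = -7 - 3*1*(-3) = -7 - 3*(-3) = -7 + 9 = 2)
(w + y)² = (-144 + 2)² = (-142)² = 20164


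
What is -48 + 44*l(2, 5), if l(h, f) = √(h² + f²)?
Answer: -48 + 44*√29 ≈ 188.95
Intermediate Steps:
l(h, f) = √(f² + h²)
-48 + 44*l(2, 5) = -48 + 44*√(5² + 2²) = -48 + 44*√(25 + 4) = -48 + 44*√29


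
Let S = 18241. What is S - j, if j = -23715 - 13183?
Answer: 55139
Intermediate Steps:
j = -36898
S - j = 18241 - 1*(-36898) = 18241 + 36898 = 55139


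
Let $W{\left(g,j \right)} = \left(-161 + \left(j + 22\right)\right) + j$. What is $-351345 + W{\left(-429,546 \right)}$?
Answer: $-350392$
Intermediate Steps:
$W{\left(g,j \right)} = -139 + 2 j$ ($W{\left(g,j \right)} = \left(-161 + \left(22 + j\right)\right) + j = \left(-139 + j\right) + j = -139 + 2 j$)
$-351345 + W{\left(-429,546 \right)} = -351345 + \left(-139 + 2 \cdot 546\right) = -351345 + \left(-139 + 1092\right) = -351345 + 953 = -350392$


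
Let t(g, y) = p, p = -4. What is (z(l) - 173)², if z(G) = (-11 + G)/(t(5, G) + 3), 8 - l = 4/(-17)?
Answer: 8375236/289 ≈ 28980.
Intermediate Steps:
l = 140/17 (l = 8 - 4/(-17) = 8 - 4*(-1)/17 = 8 - 1*(-4/17) = 8 + 4/17 = 140/17 ≈ 8.2353)
t(g, y) = -4
z(G) = 11 - G (z(G) = (-11 + G)/(-4 + 3) = (-11 + G)/(-1) = (-11 + G)*(-1) = 11 - G)
(z(l) - 173)² = ((11 - 1*140/17) - 173)² = ((11 - 140/17) - 173)² = (47/17 - 173)² = (-2894/17)² = 8375236/289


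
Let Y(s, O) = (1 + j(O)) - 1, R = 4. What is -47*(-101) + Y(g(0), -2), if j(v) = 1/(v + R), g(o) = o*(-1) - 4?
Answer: 9495/2 ≈ 4747.5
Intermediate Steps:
g(o) = -4 - o (g(o) = -o - 4 = -4 - o)
j(v) = 1/(4 + v) (j(v) = 1/(v + 4) = 1/(4 + v))
Y(s, O) = 1/(4 + O) (Y(s, O) = (1 + 1/(4 + O)) - 1 = 1/(4 + O))
-47*(-101) + Y(g(0), -2) = -47*(-101) + 1/(4 - 2) = 4747 + 1/2 = 4747 + ½ = 9495/2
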